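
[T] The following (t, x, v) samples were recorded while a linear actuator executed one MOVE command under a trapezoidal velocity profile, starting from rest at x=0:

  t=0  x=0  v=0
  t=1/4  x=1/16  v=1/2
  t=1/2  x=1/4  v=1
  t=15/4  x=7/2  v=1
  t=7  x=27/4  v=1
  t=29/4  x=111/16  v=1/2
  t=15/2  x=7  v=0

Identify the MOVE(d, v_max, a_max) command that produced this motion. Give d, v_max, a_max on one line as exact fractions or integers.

d=7 v_max=1 a_max=2

final state: t=15/2, x=7, v=0 → d = 7
a_max = (1/2−0)/(1/4−0) = 2
max v = 1 over t∈[1/2,7] → v_max = 1
check: 1·(1/2+13/2) = 7 ✓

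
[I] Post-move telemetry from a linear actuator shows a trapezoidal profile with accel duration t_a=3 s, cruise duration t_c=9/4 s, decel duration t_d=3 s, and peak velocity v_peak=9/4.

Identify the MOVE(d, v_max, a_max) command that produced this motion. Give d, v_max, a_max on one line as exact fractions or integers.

d=189/16 v_max=9/4 a_max=3/4

a_max = (9/4)/3 = 3/4
d_a = ½·9/4·3 = 27/8; d_c = 9/4·9/4 = 81/16
d = 2·27/8 + 81/16 = 189/16
t_c = 9/4 > 0 ⇒ limit active, v_max = 9/4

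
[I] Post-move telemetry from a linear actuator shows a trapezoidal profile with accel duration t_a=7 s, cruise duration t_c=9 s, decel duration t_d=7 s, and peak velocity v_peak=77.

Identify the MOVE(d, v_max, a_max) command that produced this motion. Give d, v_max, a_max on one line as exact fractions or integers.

d=1232 v_max=77 a_max=11

a_max = 77/7 = 11
d_a = ½·77·7 = 539/2; d_c = 77·9 = 693
d = 2·539/2 + 693 = 1232
t_c = 9 > 0 so v_max = 77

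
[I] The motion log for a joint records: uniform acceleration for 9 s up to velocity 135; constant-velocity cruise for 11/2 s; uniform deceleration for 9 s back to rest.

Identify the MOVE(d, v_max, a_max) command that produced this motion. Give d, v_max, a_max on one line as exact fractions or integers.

d=3915/2 v_max=135 a_max=15

a_max = 135/9 = 15
d_a = ½·135·9 = 1215/2; d_c = 135·11/2 = 1485/2
d = 2·1215/2 + 1485/2 = 3915/2
t_c = 11/2 > 0 so v_max = 135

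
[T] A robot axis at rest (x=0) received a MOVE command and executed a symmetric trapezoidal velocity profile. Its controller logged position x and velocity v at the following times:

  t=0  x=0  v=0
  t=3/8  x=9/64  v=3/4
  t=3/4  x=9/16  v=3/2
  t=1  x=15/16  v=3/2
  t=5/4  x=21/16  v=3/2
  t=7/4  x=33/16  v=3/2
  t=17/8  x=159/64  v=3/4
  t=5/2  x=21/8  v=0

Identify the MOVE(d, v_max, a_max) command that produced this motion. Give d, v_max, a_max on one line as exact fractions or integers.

final state: t=5/2, x=21/8, v=0 → d = 21/8
a_max = (3/4−0)/(3/8−0) = 2
max v = 3/2 over t∈[3/4,7/4] → v_max = 3/2
check: 3/2·(3/4+1) = 21/8 ✓

d=21/8 v_max=3/2 a_max=2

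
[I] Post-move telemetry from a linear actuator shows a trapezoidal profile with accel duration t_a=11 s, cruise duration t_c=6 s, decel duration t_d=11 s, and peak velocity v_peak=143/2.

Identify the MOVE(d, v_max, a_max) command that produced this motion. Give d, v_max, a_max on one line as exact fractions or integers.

a_max = (143/2)/11 = 13/2
d_a = ½·143/2·11 = 1573/4; d_c = 143/2·6 = 429
d = 2·1573/4 + 429 = 2431/2
t_c = 6 > 0 → v_max = v_peak = 143/2

d=2431/2 v_max=143/2 a_max=13/2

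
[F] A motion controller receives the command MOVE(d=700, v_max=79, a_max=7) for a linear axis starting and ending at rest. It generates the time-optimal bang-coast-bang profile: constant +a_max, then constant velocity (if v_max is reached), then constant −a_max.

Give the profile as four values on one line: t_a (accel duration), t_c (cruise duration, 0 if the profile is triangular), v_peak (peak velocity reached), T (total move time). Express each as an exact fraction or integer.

t_a=10 t_c=0 v_peak=70 T=20

vₘ²/aₘ = 79²/7 = 6241/7
700 < 6241/7 ⇒ no cruise
v_peak = √(700·7) = √4900 = 70
t_a = 70/7 = 10; t_c = 0
T = 2·10 = 20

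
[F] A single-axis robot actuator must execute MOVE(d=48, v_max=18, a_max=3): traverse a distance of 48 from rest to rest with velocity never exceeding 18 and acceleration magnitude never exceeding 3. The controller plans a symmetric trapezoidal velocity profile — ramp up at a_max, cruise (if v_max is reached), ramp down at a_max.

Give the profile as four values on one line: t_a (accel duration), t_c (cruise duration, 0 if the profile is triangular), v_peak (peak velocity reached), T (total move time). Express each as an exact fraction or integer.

t_a=4 t_c=0 v_peak=12 T=8

vₘ²/aₘ = 18²/3 = 108
48 < 108 so t_c = 0
v_peak = √(48·3) = √144 = 12
t_a = 12/3 = 4; t_c = 0
T = 2·4 = 8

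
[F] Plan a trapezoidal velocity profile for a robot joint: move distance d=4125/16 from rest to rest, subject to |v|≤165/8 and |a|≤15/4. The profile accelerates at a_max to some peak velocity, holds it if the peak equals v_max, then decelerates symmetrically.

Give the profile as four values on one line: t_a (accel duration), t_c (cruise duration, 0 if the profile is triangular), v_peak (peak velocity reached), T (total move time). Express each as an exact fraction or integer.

t_a=11/2 t_c=7 v_peak=165/8 T=18

(v_max)²/a_max = (165/8)²/(15/4) = 1815/16
4125/16 ≥ 1815/16 ⇒ cruise phase
t_a = (165/8)/(15/4) = 11/2; v_peak = 165/8
d_cruise = 4125/16 − 1815/16 = 1155/8; t_c = (1155/8)/(165/8) = 7
T = 2·11/2 + 7 = 18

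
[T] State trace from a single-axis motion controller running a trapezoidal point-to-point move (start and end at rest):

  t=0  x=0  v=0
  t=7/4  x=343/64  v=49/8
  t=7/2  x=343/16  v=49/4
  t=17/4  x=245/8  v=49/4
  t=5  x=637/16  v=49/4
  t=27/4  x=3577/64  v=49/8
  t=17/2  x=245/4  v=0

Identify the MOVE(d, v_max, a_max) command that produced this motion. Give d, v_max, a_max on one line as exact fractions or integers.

d=245/4 v_max=49/4 a_max=7/2

final state: t=17/2, x=245/4, v=0 → d = 245/4
a_max = (49/8−0)/(7/4−0) = 7/2
max v = 49/4 over t∈[7/2,5] → v_max = 49/4
check: 49/4·(7/2+3/2) = 245/4 ✓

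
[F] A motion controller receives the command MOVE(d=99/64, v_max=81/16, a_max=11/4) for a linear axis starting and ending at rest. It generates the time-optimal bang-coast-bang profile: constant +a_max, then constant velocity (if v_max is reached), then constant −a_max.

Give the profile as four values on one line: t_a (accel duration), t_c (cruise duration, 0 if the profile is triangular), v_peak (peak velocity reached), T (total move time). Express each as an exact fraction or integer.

v_max²/a_max = (81/16)²/(11/4) = 6561/704
99/64 < 6561/704 → triangular
v_peak = √(99/64·11/4) = √(1089/256) = 33/16
t_a = (33/16)/(11/4) = 3/4; t_c = 0
T = 2·3/4 = 3/2

t_a=3/4 t_c=0 v_peak=33/16 T=3/2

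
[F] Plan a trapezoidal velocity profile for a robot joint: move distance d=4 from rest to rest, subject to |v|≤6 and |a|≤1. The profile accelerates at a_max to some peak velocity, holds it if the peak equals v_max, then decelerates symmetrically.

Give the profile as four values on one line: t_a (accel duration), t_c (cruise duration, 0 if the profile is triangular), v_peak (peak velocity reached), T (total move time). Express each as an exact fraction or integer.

t_a=2 t_c=0 v_peak=2 T=4

(v_max)²/a_max = 6²/1 = 36
4 < 36 so t_c = 0
v_peak = √(4·1) = √4 = 2
t_a = 2/1 = 2; t_c = 0
T = 2·2 = 4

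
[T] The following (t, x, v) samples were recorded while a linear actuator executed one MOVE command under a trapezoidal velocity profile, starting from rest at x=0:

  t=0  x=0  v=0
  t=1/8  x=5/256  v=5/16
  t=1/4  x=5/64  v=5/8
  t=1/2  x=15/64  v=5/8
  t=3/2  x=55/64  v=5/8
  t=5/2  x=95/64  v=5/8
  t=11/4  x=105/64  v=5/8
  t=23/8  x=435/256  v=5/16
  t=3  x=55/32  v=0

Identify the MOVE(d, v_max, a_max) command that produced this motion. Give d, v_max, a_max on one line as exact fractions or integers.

d=55/32 v_max=5/8 a_max=5/2

final state: t=3, x=55/32, v=0 → d = 55/32
a_max = (5/16−0)/(1/8−0) = 5/2
max v = 5/8 over t∈[1/4,11/4] → v_max = 5/8
check: 5/8·(1/4+5/2) = 55/32 ✓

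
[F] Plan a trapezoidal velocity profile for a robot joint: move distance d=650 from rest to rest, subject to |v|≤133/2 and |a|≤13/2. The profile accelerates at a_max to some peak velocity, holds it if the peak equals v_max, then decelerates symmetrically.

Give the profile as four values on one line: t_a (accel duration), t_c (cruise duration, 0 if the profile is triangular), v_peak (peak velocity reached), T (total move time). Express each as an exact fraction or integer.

t_a=10 t_c=0 v_peak=65 T=20

(v_max)²/a_max = (133/2)²/(13/2) = 17689/26
650 < 17689/26 so t_c = 0
v_peak = √(650·13/2) = √4225 = 65
t_a = 65/(13/2) = 10; t_c = 0
T = 2·10 = 20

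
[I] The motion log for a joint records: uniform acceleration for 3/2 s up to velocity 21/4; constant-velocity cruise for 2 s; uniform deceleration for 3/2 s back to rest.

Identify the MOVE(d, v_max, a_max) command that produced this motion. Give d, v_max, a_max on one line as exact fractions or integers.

a_max = (21/4)/(3/2) = 7/2
d_a = ½·21/4·3/2 = 63/16; d_c = 21/4·2 = 21/2
d = 2·63/16 + 21/2 = 147/8
t_c = 2 > 0 so v_max = 21/4

d=147/8 v_max=21/4 a_max=7/2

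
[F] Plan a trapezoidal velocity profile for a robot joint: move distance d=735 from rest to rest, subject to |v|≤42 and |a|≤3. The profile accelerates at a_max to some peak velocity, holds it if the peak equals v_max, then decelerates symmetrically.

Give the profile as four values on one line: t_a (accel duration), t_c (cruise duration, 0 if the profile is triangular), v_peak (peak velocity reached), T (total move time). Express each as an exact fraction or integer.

t_a=14 t_c=7/2 v_peak=42 T=63/2

vₘ²/aₘ = 42²/3 = 588
735 ≥ 588 so v_max reached
t_a = 42/3 = 14; v_peak = 42
d_cruise = 735 − 588 = 147; t_c = 147/42 = 7/2
T = 2·14 + 7/2 = 63/2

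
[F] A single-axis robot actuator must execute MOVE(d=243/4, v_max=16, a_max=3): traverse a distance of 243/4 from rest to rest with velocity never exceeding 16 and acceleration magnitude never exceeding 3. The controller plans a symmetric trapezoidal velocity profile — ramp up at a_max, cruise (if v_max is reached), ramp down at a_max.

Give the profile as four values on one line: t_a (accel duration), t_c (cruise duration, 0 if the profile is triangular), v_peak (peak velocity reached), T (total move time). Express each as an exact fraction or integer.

vₘ²/aₘ = 16²/3 = 256/3
243/4 < 256/3 so t_c = 0
v_peak = √(243/4·3) = √(729/4) = 27/2
t_a = (27/2)/3 = 9/2; t_c = 0
T = 2·9/2 = 9

t_a=9/2 t_c=0 v_peak=27/2 T=9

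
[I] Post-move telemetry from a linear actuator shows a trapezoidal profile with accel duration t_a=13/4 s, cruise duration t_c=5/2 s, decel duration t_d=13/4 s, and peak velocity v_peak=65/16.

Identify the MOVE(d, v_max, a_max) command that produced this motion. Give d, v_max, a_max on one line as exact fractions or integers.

a_max = (65/16)/(13/4) = 5/4
d_a = ½·65/16·13/4 = 845/128; d_c = 65/16·5/2 = 325/32
d = 2·845/128 + 325/32 = 1495/64
t_c = 5/2 > 0 → v_max = v_peak = 65/16

d=1495/64 v_max=65/16 a_max=5/4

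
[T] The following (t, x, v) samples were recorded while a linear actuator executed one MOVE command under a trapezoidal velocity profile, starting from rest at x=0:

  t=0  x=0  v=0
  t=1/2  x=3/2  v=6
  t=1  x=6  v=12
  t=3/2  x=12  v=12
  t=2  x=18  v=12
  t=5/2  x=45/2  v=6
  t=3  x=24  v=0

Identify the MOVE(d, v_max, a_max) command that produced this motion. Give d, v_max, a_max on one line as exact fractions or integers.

final state: t=3, x=24, v=0 → d = 24
a_max = (6−0)/(1/2−0) = 12
max v = 12 over t∈[1,2] → v_max = 12
check: 12·(1+1) = 24 ✓

d=24 v_max=12 a_max=12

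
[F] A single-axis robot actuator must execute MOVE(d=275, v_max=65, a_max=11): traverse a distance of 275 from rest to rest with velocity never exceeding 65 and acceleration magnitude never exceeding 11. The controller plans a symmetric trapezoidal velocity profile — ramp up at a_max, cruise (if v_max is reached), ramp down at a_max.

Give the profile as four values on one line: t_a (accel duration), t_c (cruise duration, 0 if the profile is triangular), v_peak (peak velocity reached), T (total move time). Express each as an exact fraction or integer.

t_a=5 t_c=0 v_peak=55 T=10

(v_max)²/a_max = 65²/11 = 4225/11
275 < 4225/11 → triangular
v_peak = √(275·11) = √3025 = 55
t_a = 55/11 = 5; t_c = 0
T = 2·5 = 10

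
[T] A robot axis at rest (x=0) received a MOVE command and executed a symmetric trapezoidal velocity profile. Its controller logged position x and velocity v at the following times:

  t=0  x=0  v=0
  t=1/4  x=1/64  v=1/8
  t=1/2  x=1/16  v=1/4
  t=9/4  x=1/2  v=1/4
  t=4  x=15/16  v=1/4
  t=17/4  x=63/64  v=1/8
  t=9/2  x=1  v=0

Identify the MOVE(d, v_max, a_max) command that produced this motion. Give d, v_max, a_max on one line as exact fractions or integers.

d=1 v_max=1/4 a_max=1/2

final state: t=9/2, x=1, v=0 → d = 1
a_max = (1/8−0)/(1/4−0) = 1/2
max v = 1/4 over t∈[1/2,4] → v_max = 1/4
check: 1/4·(1/2+7/2) = 1 ✓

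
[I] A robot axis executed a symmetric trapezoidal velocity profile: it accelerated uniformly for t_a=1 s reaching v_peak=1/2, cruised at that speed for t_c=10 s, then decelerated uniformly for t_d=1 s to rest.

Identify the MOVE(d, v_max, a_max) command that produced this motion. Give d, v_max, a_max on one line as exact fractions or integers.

d=11/2 v_max=1/2 a_max=1/2

a_max = (1/2)/1 = 1/2
d_a = ½·1/2·1 = 1/4; d_c = 1/2·10 = 5
d = 2·1/4 + 5 = 11/2
t_c = 10 > 0 ⇒ limit active, v_max = 1/2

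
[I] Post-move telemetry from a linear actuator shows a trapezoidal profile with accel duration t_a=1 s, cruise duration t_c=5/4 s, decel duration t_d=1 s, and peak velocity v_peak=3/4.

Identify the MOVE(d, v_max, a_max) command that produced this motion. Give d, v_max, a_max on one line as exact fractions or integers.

d=27/16 v_max=3/4 a_max=3/4

a_max = (3/4)/1 = 3/4
d_a = ½·3/4·1 = 3/8; d_c = 3/4·5/4 = 15/16
d = 2·3/8 + 15/16 = 27/16
t_c = 5/4 > 0 → v_max = v_peak = 3/4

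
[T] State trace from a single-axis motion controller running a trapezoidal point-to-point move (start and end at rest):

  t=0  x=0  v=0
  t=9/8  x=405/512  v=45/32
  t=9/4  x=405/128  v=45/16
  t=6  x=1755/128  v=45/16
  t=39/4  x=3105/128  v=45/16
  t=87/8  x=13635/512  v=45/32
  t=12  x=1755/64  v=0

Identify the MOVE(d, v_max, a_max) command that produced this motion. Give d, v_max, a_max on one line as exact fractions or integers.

final state: t=12, x=1755/64, v=0 → d = 1755/64
a_max = (45/32−0)/(9/8−0) = 5/4
max v = 45/16 over t∈[9/4,39/4] → v_max = 45/16
check: 45/16·(9/4+15/2) = 1755/64 ✓

d=1755/64 v_max=45/16 a_max=5/4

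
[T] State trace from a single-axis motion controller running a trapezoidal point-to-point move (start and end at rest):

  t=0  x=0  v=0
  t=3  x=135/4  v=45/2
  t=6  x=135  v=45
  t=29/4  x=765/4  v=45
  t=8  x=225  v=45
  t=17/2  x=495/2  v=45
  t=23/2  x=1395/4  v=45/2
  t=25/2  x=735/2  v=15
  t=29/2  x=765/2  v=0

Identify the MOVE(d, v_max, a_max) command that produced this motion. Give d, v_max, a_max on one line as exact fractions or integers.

d=765/2 v_max=45 a_max=15/2

final state: t=29/2, x=765/2, v=0 → d = 765/2
a_max = (45/2−0)/(3−0) = 15/2
max v = 45 over t∈[6,17/2] → v_max = 45
check: 45·(6+5/2) = 765/2 ✓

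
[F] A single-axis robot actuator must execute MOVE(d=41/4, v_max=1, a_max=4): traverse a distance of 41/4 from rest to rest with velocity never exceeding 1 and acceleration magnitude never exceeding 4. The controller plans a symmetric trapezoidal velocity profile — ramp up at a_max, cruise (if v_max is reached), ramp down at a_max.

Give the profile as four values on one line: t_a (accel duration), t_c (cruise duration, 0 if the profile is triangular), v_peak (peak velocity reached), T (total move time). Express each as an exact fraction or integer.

t_a=1/4 t_c=10 v_peak=1 T=21/2

v_max²/a_max = 1²/4 = 1/4
41/4 ≥ 1/4 → trapezoidal
t_a = 1/4; v_peak = 1
d_cruise = 41/4 − 1/4 = 10; t_c = 10/1 = 10
T = 2·1/4 + 10 = 21/2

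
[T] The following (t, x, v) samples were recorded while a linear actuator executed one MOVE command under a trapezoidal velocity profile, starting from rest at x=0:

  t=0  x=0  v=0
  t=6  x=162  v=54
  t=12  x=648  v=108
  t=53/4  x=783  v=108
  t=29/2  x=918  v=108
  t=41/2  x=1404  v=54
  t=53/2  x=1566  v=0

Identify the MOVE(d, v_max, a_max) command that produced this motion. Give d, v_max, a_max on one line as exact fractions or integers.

d=1566 v_max=108 a_max=9

final state: t=53/2, x=1566, v=0 → d = 1566
a_max = (54−0)/(6−0) = 9
max v = 108 over t∈[12,29/2] → v_max = 108
check: 108·(12+5/2) = 1566 ✓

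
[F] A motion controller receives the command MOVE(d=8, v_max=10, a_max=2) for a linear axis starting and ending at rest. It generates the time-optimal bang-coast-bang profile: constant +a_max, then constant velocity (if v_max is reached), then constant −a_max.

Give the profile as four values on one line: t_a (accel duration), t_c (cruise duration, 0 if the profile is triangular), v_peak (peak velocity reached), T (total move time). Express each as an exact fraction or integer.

t_a=2 t_c=0 v_peak=4 T=4

(v_max)²/a_max = 10²/2 = 50
8 < 50 ⇒ no cruise
v_peak = √(8·2) = √16 = 4
t_a = 4/2 = 2; t_c = 0
T = 2·2 = 4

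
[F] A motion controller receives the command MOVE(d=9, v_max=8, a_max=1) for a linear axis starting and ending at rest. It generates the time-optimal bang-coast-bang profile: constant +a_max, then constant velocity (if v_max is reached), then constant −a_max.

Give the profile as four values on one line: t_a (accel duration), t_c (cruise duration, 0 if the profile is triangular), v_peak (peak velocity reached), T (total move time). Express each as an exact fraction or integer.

v_max²/a_max = 8²/1 = 64
9 < 64 so t_c = 0
v_peak = √(9·1) = √9 = 3
t_a = 3/1 = 3; t_c = 0
T = 2·3 = 6

t_a=3 t_c=0 v_peak=3 T=6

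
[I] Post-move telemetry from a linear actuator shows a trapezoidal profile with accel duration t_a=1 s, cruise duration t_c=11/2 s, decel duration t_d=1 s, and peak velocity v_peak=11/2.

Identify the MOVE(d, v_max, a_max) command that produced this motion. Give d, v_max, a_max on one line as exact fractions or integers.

d=143/4 v_max=11/2 a_max=11/2

a_max = (11/2)/1 = 11/2
d_a = ½·11/2·1 = 11/4; d_c = 11/2·11/2 = 121/4
d = 2·11/4 + 121/4 = 143/4
t_c = 11/2 > 0 → v_max = v_peak = 11/2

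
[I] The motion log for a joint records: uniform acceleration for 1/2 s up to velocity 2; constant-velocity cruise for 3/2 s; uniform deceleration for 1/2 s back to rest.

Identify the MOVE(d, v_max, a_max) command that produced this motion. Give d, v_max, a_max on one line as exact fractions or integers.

a_max = 2/(1/2) = 4
d_a = ½·2·1/2 = 1/2; d_c = 2·3/2 = 3
d = 2·1/2 + 3 = 4
t_c = 3/2 > 0 → v_max = v_peak = 2

d=4 v_max=2 a_max=4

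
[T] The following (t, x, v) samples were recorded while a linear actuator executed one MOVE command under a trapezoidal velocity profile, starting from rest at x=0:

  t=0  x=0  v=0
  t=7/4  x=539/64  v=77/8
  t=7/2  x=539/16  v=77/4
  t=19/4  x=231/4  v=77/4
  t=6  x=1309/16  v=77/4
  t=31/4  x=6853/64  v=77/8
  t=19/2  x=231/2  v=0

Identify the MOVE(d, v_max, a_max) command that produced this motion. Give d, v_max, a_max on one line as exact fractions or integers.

d=231/2 v_max=77/4 a_max=11/2

final state: t=19/2, x=231/2, v=0 → d = 231/2
a_max = (77/8−0)/(7/4−0) = 11/2
max v = 77/4 over t∈[7/2,6] → v_max = 77/4
check: 77/4·(7/2+5/2) = 231/2 ✓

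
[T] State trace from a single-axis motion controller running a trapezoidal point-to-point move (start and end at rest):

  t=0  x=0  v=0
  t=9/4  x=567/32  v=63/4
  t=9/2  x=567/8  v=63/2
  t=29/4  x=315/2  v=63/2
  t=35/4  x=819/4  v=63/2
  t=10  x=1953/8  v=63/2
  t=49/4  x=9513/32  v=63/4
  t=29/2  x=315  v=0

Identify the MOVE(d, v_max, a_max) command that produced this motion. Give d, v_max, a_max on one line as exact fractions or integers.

d=315 v_max=63/2 a_max=7

final state: t=29/2, x=315, v=0 → d = 315
a_max = (63/4−0)/(9/4−0) = 7
max v = 63/2 over t∈[9/2,10] → v_max = 63/2
check: 63/2·(9/2+11/2) = 315 ✓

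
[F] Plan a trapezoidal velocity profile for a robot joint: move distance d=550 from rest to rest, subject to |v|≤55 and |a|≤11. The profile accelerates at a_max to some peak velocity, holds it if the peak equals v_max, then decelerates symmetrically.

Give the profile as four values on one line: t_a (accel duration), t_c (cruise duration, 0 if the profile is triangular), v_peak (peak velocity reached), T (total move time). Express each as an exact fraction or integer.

t_a=5 t_c=5 v_peak=55 T=15

(v_max)²/a_max = 55²/11 = 275
550 ≥ 275 → trapezoidal
t_a = 55/11 = 5; v_peak = 55
d_cruise = 550 − 275 = 275; t_c = 275/55 = 5
T = 2·5 + 5 = 15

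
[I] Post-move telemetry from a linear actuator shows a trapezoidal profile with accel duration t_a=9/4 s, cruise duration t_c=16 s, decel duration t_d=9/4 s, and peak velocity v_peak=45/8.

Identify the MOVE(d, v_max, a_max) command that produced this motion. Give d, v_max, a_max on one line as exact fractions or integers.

a_max = (45/8)/(9/4) = 5/2
d_a = ½·45/8·9/4 = 405/64; d_c = 45/8·16 = 90
d = 2·405/64 + 90 = 3285/32
t_c = 16 > 0 so v_max = 45/8

d=3285/32 v_max=45/8 a_max=5/2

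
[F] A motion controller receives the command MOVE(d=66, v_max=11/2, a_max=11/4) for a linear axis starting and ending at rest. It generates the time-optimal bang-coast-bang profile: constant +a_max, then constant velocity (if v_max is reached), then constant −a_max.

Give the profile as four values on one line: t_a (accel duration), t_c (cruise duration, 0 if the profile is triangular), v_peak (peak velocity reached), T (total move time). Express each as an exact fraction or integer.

t_a=2 t_c=10 v_peak=11/2 T=14

v_max²/a_max = (11/2)²/(11/4) = 11
66 ≥ 11 ⇒ cruise phase
t_a = (11/2)/(11/4) = 2; v_peak = 11/2
d_cruise = 66 − 11 = 55; t_c = 55/(11/2) = 10
T = 2·2 + 10 = 14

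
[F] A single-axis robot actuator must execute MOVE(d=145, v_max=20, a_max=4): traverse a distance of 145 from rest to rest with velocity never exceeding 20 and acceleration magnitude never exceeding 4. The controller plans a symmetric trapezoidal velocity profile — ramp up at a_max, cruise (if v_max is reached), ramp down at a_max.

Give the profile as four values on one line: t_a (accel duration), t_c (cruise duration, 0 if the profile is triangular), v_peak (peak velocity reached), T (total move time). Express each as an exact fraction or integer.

t_a=5 t_c=9/4 v_peak=20 T=49/4

vₘ²/aₘ = 20²/4 = 100
145 ≥ 100 ⇒ cruise phase
t_a = 20/4 = 5; v_peak = 20
d_cruise = 145 − 100 = 45; t_c = 45/20 = 9/4
T = 2·5 + 9/4 = 49/4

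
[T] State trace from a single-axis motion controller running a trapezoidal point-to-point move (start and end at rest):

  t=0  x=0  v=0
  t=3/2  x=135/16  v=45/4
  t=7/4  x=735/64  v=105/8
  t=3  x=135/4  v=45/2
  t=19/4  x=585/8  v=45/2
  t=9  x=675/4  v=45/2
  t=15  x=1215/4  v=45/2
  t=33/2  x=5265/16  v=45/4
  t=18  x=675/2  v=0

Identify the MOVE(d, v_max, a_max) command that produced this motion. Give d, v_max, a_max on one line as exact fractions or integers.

d=675/2 v_max=45/2 a_max=15/2

final state: t=18, x=675/2, v=0 → d = 675/2
a_max = (45/4−0)/(3/2−0) = 15/2
max v = 45/2 over t∈[3,15] → v_max = 45/2
check: 45/2·(3+12) = 675/2 ✓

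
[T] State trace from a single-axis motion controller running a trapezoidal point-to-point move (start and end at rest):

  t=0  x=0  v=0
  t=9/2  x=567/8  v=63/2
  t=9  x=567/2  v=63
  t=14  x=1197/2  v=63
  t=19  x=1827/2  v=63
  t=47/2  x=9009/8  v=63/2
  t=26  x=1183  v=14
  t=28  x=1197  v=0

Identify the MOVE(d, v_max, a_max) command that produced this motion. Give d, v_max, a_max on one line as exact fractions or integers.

final state: t=28, x=1197, v=0 → d = 1197
a_max = (63/2−0)/(9/2−0) = 7
max v = 63 over t∈[9,19] → v_max = 63
check: 63·(9+10) = 1197 ✓

d=1197 v_max=63 a_max=7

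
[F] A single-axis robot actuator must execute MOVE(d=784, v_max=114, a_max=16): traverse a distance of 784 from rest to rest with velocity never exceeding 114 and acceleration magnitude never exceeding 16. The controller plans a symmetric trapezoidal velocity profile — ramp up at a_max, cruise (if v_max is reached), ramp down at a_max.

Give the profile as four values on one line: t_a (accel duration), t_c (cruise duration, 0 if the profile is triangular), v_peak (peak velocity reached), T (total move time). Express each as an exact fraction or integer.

t_a=7 t_c=0 v_peak=112 T=14

v_max²/a_max = 114²/16 = 3249/4
784 < 3249/4 so t_c = 0
v_peak = √(784·16) = √12544 = 112
t_a = 112/16 = 7; t_c = 0
T = 2·7 = 14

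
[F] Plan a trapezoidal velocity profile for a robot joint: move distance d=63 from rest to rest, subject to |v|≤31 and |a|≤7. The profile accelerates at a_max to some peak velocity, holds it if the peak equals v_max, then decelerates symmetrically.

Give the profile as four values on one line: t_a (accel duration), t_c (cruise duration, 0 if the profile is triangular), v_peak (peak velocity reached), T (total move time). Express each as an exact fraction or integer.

v_max²/a_max = 31²/7 = 961/7
63 < 961/7 ⇒ no cruise
v_peak = √(63·7) = √441 = 21
t_a = 21/7 = 3; t_c = 0
T = 2·3 = 6

t_a=3 t_c=0 v_peak=21 T=6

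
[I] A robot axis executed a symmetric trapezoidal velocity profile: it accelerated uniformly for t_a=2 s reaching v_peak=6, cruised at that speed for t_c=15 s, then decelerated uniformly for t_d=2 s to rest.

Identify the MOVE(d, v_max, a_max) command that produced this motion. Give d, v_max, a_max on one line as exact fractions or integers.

a_max = 6/2 = 3
d_a = ½·6·2 = 6; d_c = 6·15 = 90
d = 2·6 + 90 = 102
t_c = 15 > 0 → v_max = v_peak = 6

d=102 v_max=6 a_max=3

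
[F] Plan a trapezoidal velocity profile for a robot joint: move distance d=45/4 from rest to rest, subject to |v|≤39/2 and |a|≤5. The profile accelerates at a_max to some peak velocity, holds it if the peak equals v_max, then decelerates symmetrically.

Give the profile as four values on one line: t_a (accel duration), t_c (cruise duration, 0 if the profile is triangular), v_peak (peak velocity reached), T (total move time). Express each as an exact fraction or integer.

(v_max)²/a_max = (39/2)²/5 = 1521/20
45/4 < 1521/20 so t_c = 0
v_peak = √(45/4·5) = √(225/4) = 15/2
t_a = (15/2)/5 = 3/2; t_c = 0
T = 2·3/2 = 3

t_a=3/2 t_c=0 v_peak=15/2 T=3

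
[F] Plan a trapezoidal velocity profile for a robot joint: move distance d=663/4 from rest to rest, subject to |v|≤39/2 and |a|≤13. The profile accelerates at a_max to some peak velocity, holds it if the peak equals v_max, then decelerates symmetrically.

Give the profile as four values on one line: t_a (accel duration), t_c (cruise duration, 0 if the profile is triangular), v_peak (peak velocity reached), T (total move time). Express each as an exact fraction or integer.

t_a=3/2 t_c=7 v_peak=39/2 T=10

v_max²/a_max = (39/2)²/13 = 117/4
663/4 ≥ 117/4 → trapezoidal
t_a = (39/2)/13 = 3/2; v_peak = 39/2
d_cruise = 663/4 − 117/4 = 273/2; t_c = (273/2)/(39/2) = 7
T = 2·3/2 + 7 = 10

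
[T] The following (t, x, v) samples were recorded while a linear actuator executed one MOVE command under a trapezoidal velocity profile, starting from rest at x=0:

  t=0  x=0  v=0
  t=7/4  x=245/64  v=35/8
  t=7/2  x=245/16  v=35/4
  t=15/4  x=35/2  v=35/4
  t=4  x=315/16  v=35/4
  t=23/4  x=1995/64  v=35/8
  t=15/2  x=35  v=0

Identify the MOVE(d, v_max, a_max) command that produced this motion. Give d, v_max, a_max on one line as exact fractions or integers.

final state: t=15/2, x=35, v=0 → d = 35
a_max = (35/8−0)/(7/4−0) = 5/2
max v = 35/4 over t∈[7/2,4] → v_max = 35/4
check: 35/4·(7/2+1/2) = 35 ✓

d=35 v_max=35/4 a_max=5/2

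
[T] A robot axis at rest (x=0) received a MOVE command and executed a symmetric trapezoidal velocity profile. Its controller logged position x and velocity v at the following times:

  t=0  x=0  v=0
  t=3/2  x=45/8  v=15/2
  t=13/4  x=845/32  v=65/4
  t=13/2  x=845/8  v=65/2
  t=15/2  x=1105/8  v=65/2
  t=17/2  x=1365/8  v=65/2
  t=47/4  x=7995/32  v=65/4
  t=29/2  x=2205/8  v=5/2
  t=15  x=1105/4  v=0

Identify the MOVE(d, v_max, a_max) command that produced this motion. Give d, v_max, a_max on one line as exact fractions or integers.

final state: t=15, x=1105/4, v=0 → d = 1105/4
a_max = (15/2−0)/(3/2−0) = 5
max v = 65/2 over t∈[13/2,17/2] → v_max = 65/2
check: 65/2·(13/2+2) = 1105/4 ✓

d=1105/4 v_max=65/2 a_max=5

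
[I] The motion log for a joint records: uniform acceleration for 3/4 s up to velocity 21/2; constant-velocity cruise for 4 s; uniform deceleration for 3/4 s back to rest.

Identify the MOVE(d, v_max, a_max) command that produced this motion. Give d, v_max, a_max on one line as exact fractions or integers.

a_max = (21/2)/(3/4) = 14
d_a = ½·21/2·3/4 = 63/16; d_c = 21/2·4 = 42
d = 2·63/16 + 42 = 399/8
t_c = 4 > 0 ⇒ limit active, v_max = 21/2

d=399/8 v_max=21/2 a_max=14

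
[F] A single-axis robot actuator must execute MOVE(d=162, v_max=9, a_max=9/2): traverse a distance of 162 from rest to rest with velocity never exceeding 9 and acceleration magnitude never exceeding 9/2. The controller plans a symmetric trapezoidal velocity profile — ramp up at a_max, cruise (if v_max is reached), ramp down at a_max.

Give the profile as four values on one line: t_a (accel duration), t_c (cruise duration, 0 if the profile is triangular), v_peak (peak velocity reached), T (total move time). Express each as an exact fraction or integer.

(v_max)²/a_max = 9²/(9/2) = 18
162 ≥ 18 ⇒ cruise phase
t_a = 9/(9/2) = 2; v_peak = 9
d_cruise = 162 − 18 = 144; t_c = 144/9 = 16
T = 2·2 + 16 = 20

t_a=2 t_c=16 v_peak=9 T=20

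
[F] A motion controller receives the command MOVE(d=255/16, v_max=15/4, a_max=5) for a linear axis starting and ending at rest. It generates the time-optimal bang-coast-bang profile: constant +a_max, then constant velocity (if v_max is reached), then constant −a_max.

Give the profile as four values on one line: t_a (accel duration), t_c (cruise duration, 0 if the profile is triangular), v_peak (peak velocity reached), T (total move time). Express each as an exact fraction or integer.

t_a=3/4 t_c=7/2 v_peak=15/4 T=5

vₘ²/aₘ = (15/4)²/5 = 45/16
255/16 ≥ 45/16 so v_max reached
t_a = (15/4)/5 = 3/4; v_peak = 15/4
d_cruise = 255/16 − 45/16 = 105/8; t_c = (105/8)/(15/4) = 7/2
T = 2·3/4 + 7/2 = 5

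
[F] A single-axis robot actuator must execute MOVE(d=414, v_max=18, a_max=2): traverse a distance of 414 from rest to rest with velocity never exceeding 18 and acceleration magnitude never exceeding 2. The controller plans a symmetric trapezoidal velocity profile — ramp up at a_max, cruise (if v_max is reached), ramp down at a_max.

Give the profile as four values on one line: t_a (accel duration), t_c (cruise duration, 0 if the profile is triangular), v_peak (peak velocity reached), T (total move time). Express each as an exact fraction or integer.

t_a=9 t_c=14 v_peak=18 T=32

v_max²/a_max = 18²/2 = 162
414 ≥ 162 so v_max reached
t_a = 18/2 = 9; v_peak = 18
d_cruise = 414 − 162 = 252; t_c = 252/18 = 14
T = 2·9 + 14 = 32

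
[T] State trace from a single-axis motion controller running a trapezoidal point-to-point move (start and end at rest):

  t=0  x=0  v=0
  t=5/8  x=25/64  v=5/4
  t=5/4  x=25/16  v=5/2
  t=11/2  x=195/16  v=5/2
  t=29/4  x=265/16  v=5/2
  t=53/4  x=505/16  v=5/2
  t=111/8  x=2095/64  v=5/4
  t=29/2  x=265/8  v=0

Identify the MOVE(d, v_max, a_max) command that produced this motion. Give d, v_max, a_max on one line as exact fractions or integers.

final state: t=29/2, x=265/8, v=0 → d = 265/8
a_max = (5/4−0)/(5/8−0) = 2
max v = 5/2 over t∈[5/4,53/4] → v_max = 5/2
check: 5/2·(5/4+12) = 265/8 ✓

d=265/8 v_max=5/2 a_max=2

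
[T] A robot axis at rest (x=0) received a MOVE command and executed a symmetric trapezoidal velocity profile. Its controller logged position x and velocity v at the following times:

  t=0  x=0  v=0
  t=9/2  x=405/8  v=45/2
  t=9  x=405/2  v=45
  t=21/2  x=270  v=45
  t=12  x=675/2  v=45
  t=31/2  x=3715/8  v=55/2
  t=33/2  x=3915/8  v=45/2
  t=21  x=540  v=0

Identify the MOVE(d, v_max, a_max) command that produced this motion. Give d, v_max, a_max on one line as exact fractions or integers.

final state: t=21, x=540, v=0 → d = 540
a_max = (45/2−0)/(9/2−0) = 5
max v = 45 over t∈[9,12] → v_max = 45
check: 45·(9+3) = 540 ✓

d=540 v_max=45 a_max=5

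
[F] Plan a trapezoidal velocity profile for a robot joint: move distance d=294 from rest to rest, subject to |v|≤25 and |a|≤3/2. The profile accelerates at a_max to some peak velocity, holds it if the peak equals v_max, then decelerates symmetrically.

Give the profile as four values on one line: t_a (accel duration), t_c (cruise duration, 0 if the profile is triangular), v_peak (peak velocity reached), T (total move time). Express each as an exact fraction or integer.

vₘ²/aₘ = 25²/(3/2) = 1250/3
294 < 1250/3 → triangular
v_peak = √(294·3/2) = √441 = 21
t_a = 21/(3/2) = 14; t_c = 0
T = 2·14 = 28

t_a=14 t_c=0 v_peak=21 T=28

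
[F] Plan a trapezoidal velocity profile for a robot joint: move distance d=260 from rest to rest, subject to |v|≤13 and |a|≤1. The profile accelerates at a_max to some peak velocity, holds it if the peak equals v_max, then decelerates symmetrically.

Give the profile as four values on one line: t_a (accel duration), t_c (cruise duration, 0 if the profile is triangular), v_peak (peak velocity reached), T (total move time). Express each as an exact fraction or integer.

t_a=13 t_c=7 v_peak=13 T=33

v_max²/a_max = 13²/1 = 169
260 ≥ 169 → trapezoidal
t_a = 13/1 = 13; v_peak = 13
d_cruise = 260 − 169 = 91; t_c = 91/13 = 7
T = 2·13 + 7 = 33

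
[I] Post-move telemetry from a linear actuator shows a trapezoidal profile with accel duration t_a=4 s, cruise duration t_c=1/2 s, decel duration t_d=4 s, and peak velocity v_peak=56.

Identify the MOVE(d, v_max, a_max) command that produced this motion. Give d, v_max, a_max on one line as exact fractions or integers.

d=252 v_max=56 a_max=14

a_max = 56/4 = 14
d_a = ½·56·4 = 112; d_c = 56·1/2 = 28
d = 2·112 + 28 = 252
t_c = 1/2 > 0 ⇒ limit active, v_max = 56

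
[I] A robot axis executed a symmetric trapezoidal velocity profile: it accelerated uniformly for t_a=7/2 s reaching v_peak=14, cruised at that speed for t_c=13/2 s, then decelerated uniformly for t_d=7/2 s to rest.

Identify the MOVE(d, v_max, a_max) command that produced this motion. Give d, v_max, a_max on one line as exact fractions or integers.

d=140 v_max=14 a_max=4

a_max = 14/(7/2) = 4
d_a = ½·14·7/2 = 49/2; d_c = 14·13/2 = 91
d = 2·49/2 + 91 = 140
t_c = 13/2 > 0 → v_max = v_peak = 14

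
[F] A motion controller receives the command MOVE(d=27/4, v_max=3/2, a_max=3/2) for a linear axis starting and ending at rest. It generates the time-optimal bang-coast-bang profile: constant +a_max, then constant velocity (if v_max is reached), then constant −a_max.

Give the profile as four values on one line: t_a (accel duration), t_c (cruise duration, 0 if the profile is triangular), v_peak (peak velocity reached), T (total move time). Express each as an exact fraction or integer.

t_a=1 t_c=7/2 v_peak=3/2 T=11/2

vₘ²/aₘ = (3/2)²/(3/2) = 3/2
27/4 ≥ 3/2 ⇒ cruise phase
t_a = (3/2)/(3/2) = 1; v_peak = 3/2
d_cruise = 27/4 − 3/2 = 21/4; t_c = (21/4)/(3/2) = 7/2
T = 2·1 + 7/2 = 11/2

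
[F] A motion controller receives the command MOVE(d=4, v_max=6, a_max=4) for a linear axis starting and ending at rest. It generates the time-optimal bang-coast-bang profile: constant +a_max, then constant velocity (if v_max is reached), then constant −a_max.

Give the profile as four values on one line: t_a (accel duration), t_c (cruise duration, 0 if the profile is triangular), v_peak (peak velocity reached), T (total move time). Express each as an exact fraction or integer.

t_a=1 t_c=0 v_peak=4 T=2

(v_max)²/a_max = 6²/4 = 9
4 < 9 ⇒ no cruise
v_peak = √(4·4) = √16 = 4
t_a = 4/4 = 1; t_c = 0
T = 2·1 = 2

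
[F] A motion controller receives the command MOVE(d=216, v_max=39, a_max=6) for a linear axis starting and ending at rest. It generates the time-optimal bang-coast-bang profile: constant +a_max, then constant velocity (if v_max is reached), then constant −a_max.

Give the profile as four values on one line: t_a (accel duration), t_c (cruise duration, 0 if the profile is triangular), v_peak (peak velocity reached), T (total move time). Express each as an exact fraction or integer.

t_a=6 t_c=0 v_peak=36 T=12

vₘ²/aₘ = 39²/6 = 507/2
216 < 507/2 ⇒ no cruise
v_peak = √(216·6) = √1296 = 36
t_a = 36/6 = 6; t_c = 0
T = 2·6 = 12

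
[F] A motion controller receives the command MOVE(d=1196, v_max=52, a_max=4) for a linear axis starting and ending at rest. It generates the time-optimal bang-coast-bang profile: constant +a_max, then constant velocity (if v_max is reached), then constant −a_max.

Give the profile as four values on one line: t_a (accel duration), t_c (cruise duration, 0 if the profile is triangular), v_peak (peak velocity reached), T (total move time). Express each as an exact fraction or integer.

t_a=13 t_c=10 v_peak=52 T=36

vₘ²/aₘ = 52²/4 = 676
1196 ≥ 676 → trapezoidal
t_a = 52/4 = 13; v_peak = 52
d_cruise = 1196 − 676 = 520; t_c = 520/52 = 10
T = 2·13 + 10 = 36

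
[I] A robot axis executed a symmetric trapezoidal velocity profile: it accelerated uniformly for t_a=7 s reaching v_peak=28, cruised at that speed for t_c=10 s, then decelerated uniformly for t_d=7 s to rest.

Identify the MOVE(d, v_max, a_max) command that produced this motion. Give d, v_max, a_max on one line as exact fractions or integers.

d=476 v_max=28 a_max=4

a_max = 28/7 = 4
d_a = ½·28·7 = 98; d_c = 28·10 = 280
d = 2·98 + 280 = 476
t_c = 10 > 0 ⇒ limit active, v_max = 28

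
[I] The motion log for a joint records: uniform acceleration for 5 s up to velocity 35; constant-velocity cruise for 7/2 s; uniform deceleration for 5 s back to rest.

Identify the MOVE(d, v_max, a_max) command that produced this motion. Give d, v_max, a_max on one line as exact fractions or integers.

d=595/2 v_max=35 a_max=7

a_max = 35/5 = 7
d_a = ½·35·5 = 175/2; d_c = 35·7/2 = 245/2
d = 2·175/2 + 245/2 = 595/2
t_c = 7/2 > 0 so v_max = 35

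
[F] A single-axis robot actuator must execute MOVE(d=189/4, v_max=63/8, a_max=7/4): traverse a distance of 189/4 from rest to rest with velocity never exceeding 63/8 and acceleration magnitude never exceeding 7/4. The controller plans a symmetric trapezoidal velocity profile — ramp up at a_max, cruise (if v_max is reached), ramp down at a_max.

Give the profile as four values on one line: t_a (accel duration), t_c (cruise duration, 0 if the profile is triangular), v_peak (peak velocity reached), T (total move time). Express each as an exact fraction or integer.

v_max²/a_max = (63/8)²/(7/4) = 567/16
189/4 ≥ 567/16 so v_max reached
t_a = (63/8)/(7/4) = 9/2; v_peak = 63/8
d_cruise = 189/4 − 567/16 = 189/16; t_c = (189/16)/(63/8) = 3/2
T = 2·9/2 + 3/2 = 21/2

t_a=9/2 t_c=3/2 v_peak=63/8 T=21/2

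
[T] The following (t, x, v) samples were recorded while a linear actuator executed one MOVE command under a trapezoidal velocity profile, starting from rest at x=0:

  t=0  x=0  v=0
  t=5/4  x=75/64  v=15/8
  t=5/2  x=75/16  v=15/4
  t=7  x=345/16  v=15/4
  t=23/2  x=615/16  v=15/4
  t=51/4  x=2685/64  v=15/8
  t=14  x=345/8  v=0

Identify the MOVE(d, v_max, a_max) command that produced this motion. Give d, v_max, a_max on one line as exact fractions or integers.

d=345/8 v_max=15/4 a_max=3/2

final state: t=14, x=345/8, v=0 → d = 345/8
a_max = (15/8−0)/(5/4−0) = 3/2
max v = 15/4 over t∈[5/2,23/2] → v_max = 15/4
check: 15/4·(5/2+9) = 345/8 ✓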